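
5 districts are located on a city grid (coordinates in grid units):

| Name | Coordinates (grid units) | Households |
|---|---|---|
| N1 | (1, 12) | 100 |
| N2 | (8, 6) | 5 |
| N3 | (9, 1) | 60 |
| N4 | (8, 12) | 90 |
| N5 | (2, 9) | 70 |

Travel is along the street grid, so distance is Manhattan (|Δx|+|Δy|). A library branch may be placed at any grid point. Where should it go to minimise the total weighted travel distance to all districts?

Manhattan distance separates: Σwᵢ(|x−xᵢ|+|y−yᵢ|) = Σwᵢ|x−xᵢ| + Σwᵢ|y−yᵢ|, so x and y are optimised independently as 1-D weighted medians.
Total weight W = 325; half = 162.5.
x-coordinate, sorted with cumulative weight:
  x=1 (N1, w=100) cum 100
  x=2 (N5, w=70) cum 170  ← median
  x=8 (N2, w=5) cum 175
  x=8 (N4, w=90) cum 265
  x=9 (N3, w=60) cum 325
⇒ x* = 2
y-coordinate, sorted with cumulative weight:
  y=1 (N3, w=60) cum 60
  y=6 (N2, w=5) cum 65
  y=9 (N5, w=70) cum 135
  y=12 (N1, w=100) cum 235  ← median
  y=12 (N4, w=90) cum 325
⇒ y* = 12

(2, 12)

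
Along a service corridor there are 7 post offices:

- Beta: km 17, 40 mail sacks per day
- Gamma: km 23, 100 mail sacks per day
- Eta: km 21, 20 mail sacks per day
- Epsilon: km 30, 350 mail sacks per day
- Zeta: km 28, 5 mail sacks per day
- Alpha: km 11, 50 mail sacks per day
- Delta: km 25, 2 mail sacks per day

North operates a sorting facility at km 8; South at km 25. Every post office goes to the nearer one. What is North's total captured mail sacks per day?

50

The indifferent point is the midpoint (8+25)/2 = 16.5; post offices left of it (closer to North at 8) go to North, those right go to South.
  Alpha at 11 (w=50) → North
  Beta at 17 (w=40) → South
  Eta at 21 (w=20) → South
  Gamma at 23 (w=100) → South
  Delta at 25 (w=2) → South
  Zeta at 28 (w=5) → South
  Epsilon at 30 (w=350) → South
North captures 50; South captures 517.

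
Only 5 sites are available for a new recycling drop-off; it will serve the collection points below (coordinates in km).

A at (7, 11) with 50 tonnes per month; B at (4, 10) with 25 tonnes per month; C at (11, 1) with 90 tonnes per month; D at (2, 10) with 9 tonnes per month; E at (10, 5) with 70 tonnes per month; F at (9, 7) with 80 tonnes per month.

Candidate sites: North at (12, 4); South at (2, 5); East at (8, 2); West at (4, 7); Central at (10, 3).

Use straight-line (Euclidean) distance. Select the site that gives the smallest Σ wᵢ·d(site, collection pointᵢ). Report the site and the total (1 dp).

Central, total 1424.5 km

Total weighted distance at each candidate:
  North (12, 4): total = 1565.6
  South (2, 5): total = 2598.9
  East (8, 2): total = 1711.3
  West (4, 7): total = 2029.9
  Central (10, 3): total = 1424.5
Minimum is at Central with total 1424.5 km.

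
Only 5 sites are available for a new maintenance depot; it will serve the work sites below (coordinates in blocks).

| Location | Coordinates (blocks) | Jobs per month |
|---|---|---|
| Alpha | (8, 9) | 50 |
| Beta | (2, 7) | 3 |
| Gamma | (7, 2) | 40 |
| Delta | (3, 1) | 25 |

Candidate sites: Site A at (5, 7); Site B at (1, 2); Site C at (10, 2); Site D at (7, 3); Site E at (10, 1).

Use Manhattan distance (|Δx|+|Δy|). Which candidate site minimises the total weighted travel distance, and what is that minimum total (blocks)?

Site D, total 567 blocks

Total weighted distance at each candidate:
  Site A (5, 7): total = 739
  Site B (1, 2): total = 1033
  Site C (10, 2): total = 809
  Site D (7, 3): total = 567
  Site E (10, 1): total = 877
Minimum is at Site D with total 567 blocks.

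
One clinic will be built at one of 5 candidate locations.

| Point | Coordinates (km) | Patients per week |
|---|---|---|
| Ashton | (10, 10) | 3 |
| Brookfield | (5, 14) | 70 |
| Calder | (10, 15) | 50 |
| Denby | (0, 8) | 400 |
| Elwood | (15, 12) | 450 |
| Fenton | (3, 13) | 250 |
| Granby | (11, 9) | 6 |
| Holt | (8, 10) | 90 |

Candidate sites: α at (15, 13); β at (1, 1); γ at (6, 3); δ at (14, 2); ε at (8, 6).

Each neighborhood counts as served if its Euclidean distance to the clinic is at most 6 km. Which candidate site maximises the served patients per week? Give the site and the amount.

Coverage radius r = 6 km; a point is covered iff (Δx)²+(Δy)² ≤ 6² = 36.
  α (15, 13): covers {Ashton, Calder, Elwood, Granby} → 509
  β (1, 1): covers {none} → 0
  γ (6, 3): covers {none} → 0
  δ (14, 2): covers {none} → 0
  ε (8, 6): covers {Ashton, Granby, Holt} → 99
Maximum coverage at α: 509 patients per week.

α, covering 509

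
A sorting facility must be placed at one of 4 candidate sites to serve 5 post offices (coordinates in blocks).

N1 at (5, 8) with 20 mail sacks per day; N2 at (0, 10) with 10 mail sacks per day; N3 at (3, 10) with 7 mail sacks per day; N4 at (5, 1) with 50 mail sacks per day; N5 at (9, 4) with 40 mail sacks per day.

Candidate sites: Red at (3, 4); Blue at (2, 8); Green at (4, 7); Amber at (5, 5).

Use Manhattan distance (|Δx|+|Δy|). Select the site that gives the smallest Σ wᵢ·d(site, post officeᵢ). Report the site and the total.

Total weighted distance at each candidate:
  Red (3, 4): total = 742
  Blue (2, 8): total = 1061
  Green (4, 7): total = 808
  Amber (5, 5): total = 609
Minimum is at Amber with total 609 blocks.

Amber, total 609 blocks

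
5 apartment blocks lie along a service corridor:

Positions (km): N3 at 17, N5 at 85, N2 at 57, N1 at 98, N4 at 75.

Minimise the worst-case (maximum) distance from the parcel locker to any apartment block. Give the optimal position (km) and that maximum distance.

The 1-center on a line is the midpoint of the two extreme points: leftmost at 17, rightmost at 98.
Optimal location = (17 + 98)/2 = 57.5; maximum distance = (98 − 17)/2 = 40.5.

location 57.5, max distance 40.5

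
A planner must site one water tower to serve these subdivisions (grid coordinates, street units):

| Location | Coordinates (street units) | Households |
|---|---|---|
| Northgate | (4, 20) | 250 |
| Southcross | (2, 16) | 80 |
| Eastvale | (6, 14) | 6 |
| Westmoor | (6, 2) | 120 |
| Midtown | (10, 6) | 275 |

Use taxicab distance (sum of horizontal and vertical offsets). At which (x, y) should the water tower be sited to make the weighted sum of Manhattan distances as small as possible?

(6, 6)

Manhattan distance separates: Σwᵢ(|x−xᵢ|+|y−yᵢ|) = Σwᵢ|x−xᵢ| + Σwᵢ|y−yᵢ|, so x and y are optimised independently as 1-D weighted medians.
Total weight W = 731; half = 365.5.
x-coordinate, sorted with cumulative weight:
  x=2 (Southcross, w=80) cum 80
  x=4 (Northgate, w=250) cum 330
  x=6 (Eastvale, w=6) cum 336
  x=6 (Westmoor, w=120) cum 456  ← median
  x=10 (Midtown, w=275) cum 731
⇒ x* = 6
y-coordinate, sorted with cumulative weight:
  y=2 (Westmoor, w=120) cum 120
  y=6 (Midtown, w=275) cum 395  ← median
  y=14 (Eastvale, w=6) cum 401
  y=16 (Southcross, w=80) cum 481
  y=20 (Northgate, w=250) cum 731
⇒ y* = 6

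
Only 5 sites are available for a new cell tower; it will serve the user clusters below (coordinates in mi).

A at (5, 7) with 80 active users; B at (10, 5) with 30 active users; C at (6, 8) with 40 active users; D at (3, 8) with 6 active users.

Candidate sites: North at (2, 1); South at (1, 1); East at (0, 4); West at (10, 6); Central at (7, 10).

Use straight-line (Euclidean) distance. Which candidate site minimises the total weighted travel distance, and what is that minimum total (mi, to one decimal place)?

Total weighted distance at each candidate:
  North (2, 1): total = 1169.9
  South (1, 1): total = 1260.1
  East (0, 4): total = 1086.4
  West (10, 6): total = 660.5
  Central (7, 10): total = 579.6
Minimum is at Central with total 579.6 mi.

Central, total 579.6 mi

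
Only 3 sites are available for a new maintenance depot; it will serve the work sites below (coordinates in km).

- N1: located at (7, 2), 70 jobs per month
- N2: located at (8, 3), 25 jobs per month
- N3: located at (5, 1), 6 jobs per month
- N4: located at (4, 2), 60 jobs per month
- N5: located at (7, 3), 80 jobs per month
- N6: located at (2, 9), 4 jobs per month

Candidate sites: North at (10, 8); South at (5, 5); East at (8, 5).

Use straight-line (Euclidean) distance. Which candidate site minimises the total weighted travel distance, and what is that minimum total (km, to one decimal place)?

South, total 802.5 km

Total weighted distance at each candidate:
  North (10, 8): total = 1663.7
  South (5, 5): total = 802.5
  East (8, 5): total = 809.1
Minimum is at South with total 802.5 km.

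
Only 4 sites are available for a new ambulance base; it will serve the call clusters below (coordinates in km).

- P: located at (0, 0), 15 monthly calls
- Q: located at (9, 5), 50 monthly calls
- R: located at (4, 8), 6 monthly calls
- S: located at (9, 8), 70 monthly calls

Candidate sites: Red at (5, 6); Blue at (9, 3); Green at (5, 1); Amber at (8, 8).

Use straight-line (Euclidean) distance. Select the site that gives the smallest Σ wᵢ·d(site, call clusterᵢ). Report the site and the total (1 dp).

Total weighted distance at each candidate:
  Red (5, 6): total = 649.8
  Blue (9, 3): total = 634.7
  Green (5, 1): total = 966.1
  Amber (8, 8): total = 421.8
Minimum is at Amber with total 421.8 km.

Amber, total 421.8 km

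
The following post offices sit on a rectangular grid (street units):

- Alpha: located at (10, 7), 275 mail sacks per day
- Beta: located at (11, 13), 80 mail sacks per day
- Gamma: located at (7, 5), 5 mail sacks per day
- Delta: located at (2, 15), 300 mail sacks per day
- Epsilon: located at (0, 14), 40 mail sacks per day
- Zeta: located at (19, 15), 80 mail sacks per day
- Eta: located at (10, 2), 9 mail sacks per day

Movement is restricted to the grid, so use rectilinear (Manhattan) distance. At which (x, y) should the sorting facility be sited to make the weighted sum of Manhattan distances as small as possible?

Manhattan distance separates: Σwᵢ(|x−xᵢ|+|y−yᵢ|) = Σwᵢ|x−xᵢ| + Σwᵢ|y−yᵢ|, so x and y are optimised independently as 1-D weighted medians.
Total weight W = 789; half = 394.5.
x-coordinate, sorted with cumulative weight:
  x=0 (Epsilon, w=40) cum 40
  x=2 (Delta, w=300) cum 340
  x=7 (Gamma, w=5) cum 345
  x=10 (Alpha, w=275) cum 620  ← median
  x=10 (Eta, w=9) cum 629
  x=11 (Beta, w=80) cum 709
  x=19 (Zeta, w=80) cum 789
⇒ x* = 10
y-coordinate, sorted with cumulative weight:
  y=2 (Eta, w=9) cum 9
  y=5 (Gamma, w=5) cum 14
  y=7 (Alpha, w=275) cum 289
  y=13 (Beta, w=80) cum 369
  y=14 (Epsilon, w=40) cum 409  ← median
  y=15 (Delta, w=300) cum 709
  y=15 (Zeta, w=80) cum 789
⇒ y* = 14

(10, 14)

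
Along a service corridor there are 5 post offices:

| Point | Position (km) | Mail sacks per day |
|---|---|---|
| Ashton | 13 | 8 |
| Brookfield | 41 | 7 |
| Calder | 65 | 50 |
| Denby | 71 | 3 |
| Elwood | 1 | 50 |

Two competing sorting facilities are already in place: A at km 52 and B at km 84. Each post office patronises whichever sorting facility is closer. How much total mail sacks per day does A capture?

115

The indifferent point is the midpoint (52+84)/2 = 68; post offices left of it (closer to A at 52) go to A, those right go to B.
  Elwood at 1 (w=50) → A
  Ashton at 13 (w=8) → A
  Brookfield at 41 (w=7) → A
  Calder at 65 (w=50) → A
  Denby at 71 (w=3) → B
A captures 115; B captures 3.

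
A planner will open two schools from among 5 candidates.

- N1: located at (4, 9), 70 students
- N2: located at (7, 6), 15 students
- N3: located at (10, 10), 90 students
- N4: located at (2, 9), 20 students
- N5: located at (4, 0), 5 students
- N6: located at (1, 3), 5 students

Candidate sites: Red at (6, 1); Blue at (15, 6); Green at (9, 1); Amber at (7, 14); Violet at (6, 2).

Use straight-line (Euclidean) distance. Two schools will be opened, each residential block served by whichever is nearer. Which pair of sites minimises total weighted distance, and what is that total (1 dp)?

Evaluate every pair (each demand assigned to the nearer of the two):
  {Amber, Violet}: total = 1101.1
  {Red, Amber}: total = 1114.2
  {Green, Amber}: total = 1147.1
  {Blue, Amber}: total = 1244.9
  {Blue, Violet}: total = 1348.6
  {Red, Blue}: total = 1447.0
  {Red, Violet}: total = 1574.4
  {Green, Violet}: total = 1577.3
  {Blue, Green}: total = 1596.8
  {Red, Green}: total = 1685.7
Best pair: {Amber, Violet} with total 1101.1.

{Amber, Violet}, total 1101.1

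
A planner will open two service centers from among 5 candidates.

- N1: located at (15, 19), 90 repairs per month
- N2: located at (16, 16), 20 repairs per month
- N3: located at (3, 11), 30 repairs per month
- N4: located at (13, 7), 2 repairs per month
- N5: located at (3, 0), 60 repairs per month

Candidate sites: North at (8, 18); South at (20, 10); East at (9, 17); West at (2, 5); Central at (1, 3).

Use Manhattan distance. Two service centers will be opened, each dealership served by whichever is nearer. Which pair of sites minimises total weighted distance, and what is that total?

Evaluate every pair (each demand assigned to the nearer of the two):
  {East, West}: total = 1476
  {East, Central}: total = 1508
  {North, West}: total = 1516
  {North, Central}: total = 1552
  {South, West}: total = 2050
  {South, Central}: total = 2080
  {South, East}: total = 2640
  {North, East}: total = 2648
  {North, South}: total = 2680
  {West, Central}: total = 3466
Best pair: {East, West} with total 1476.

{East, West}, total 1476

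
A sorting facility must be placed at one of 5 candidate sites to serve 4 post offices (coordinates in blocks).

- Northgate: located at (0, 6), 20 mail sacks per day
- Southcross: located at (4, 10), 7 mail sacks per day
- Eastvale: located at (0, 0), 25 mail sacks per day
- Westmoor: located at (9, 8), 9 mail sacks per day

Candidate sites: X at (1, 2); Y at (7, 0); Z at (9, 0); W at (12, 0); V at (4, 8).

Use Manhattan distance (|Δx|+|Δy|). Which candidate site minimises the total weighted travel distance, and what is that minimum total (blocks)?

X, total 378 blocks

Total weighted distance at each candidate:
  X (1, 2): total = 378
  Y (7, 0): total = 616
  Z (9, 0): total = 702
  W (12, 0): total = 885
  V (4, 8): total = 479
Minimum is at X with total 378 blocks.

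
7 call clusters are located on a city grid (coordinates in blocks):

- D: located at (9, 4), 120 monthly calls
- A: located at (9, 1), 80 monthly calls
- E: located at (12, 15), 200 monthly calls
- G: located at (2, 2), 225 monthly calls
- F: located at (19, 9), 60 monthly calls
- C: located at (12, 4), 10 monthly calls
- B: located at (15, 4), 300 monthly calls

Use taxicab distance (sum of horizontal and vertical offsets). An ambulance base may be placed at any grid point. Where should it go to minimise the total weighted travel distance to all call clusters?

Manhattan distance separates: Σwᵢ(|x−xᵢ|+|y−yᵢ|) = Σwᵢ|x−xᵢ| + Σwᵢ|y−yᵢ|, so x and y are optimised independently as 1-D weighted medians.
Total weight W = 995; half = 497.5.
x-coordinate, sorted with cumulative weight:
  x=2 (G, w=225) cum 225
  x=9 (D, w=120) cum 345
  x=9 (A, w=80) cum 425
  x=12 (E, w=200) cum 625  ← median
  x=12 (C, w=10) cum 635
  x=15 (B, w=300) cum 935
  x=19 (F, w=60) cum 995
⇒ x* = 12
y-coordinate, sorted with cumulative weight:
  y=1 (A, w=80) cum 80
  y=2 (G, w=225) cum 305
  y=4 (D, w=120) cum 425
  y=4 (C, w=10) cum 435
  y=4 (B, w=300) cum 735  ← median
  y=9 (F, w=60) cum 795
  y=15 (E, w=200) cum 995
⇒ y* = 4

(12, 4)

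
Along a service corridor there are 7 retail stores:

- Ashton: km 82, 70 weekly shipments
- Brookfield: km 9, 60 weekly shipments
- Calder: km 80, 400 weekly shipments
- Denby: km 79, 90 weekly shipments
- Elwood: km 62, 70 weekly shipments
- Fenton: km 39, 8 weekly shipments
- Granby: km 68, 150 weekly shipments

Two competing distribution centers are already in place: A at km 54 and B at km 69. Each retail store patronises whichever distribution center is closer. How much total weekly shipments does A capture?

The indifferent point is the midpoint (54+69)/2 = 61.5; retail stores left of it (closer to A at 54) go to A, those right go to B.
  Brookfield at 9 (w=60) → A
  Fenton at 39 (w=8) → A
  Elwood at 62 (w=70) → B
  Granby at 68 (w=150) → B
  Denby at 79 (w=90) → B
  Calder at 80 (w=400) → B
  Ashton at 82 (w=70) → B
A captures 68; B captures 780.

68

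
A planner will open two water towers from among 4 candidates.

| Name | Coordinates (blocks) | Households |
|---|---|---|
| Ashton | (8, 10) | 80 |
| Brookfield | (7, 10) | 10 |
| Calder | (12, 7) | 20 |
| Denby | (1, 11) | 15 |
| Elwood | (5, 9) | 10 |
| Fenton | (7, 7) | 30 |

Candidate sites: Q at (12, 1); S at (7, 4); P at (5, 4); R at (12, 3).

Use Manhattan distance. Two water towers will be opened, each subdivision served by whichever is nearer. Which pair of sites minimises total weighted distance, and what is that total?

{S, R}, total 1055

Evaluate every pair (each demand assigned to the nearer of the two):
  {S, R}: total = 1055
  {S, P}: total = 1085
  {Q, S}: total = 1095
  {P, R}: total = 1245
  {Q, P}: total = 1285
  {Q, R}: total = 1765
Best pair: {S, R} with total 1055.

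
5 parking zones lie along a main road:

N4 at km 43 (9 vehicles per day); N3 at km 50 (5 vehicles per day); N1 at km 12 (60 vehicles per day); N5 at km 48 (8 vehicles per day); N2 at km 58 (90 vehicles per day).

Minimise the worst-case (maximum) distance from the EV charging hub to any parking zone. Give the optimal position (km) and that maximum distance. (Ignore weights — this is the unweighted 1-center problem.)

The 1-center on a line is the midpoint of the two extreme points: leftmost at 12, rightmost at 58.
Optimal location = (12 + 58)/2 = 35; maximum distance = (58 − 12)/2 = 23.

location 35, max distance 23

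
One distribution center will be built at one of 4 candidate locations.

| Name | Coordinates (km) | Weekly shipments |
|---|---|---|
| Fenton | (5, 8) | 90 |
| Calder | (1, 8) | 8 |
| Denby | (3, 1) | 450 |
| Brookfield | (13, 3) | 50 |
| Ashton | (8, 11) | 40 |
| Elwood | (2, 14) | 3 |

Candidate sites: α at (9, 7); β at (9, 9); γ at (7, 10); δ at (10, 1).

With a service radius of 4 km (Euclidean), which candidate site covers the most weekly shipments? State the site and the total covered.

Coverage radius r = 4 km; a point is covered iff (Δx)²+(Δy)² ≤ 4² = 16.
  α (9, 7): covers {none} → 0
  β (9, 9): covers {Ashton} → 40
  γ (7, 10): covers {Fenton, Ashton} → 130
  δ (10, 1): covers {Brookfield} → 50
Maximum coverage at γ: 130 weekly shipments.

γ, covering 130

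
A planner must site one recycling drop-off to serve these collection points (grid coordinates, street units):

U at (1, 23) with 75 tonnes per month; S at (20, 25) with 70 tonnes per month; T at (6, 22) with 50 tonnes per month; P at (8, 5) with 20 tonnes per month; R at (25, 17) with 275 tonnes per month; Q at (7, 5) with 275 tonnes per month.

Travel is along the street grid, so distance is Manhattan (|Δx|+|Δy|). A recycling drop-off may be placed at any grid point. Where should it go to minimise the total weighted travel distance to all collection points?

(7, 17)

Manhattan distance separates: Σwᵢ(|x−xᵢ|+|y−yᵢ|) = Σwᵢ|x−xᵢ| + Σwᵢ|y−yᵢ|, so x and y are optimised independently as 1-D weighted medians.
Total weight W = 765; half = 382.5.
x-coordinate, sorted with cumulative weight:
  x=1 (U, w=75) cum 75
  x=6 (T, w=50) cum 125
  x=7 (Q, w=275) cum 400  ← median
  x=8 (P, w=20) cum 420
  x=20 (S, w=70) cum 490
  x=25 (R, w=275) cum 765
⇒ x* = 7
y-coordinate, sorted with cumulative weight:
  y=5 (P, w=20) cum 20
  y=5 (Q, w=275) cum 295
  y=17 (R, w=275) cum 570  ← median
  y=22 (T, w=50) cum 620
  y=23 (U, w=75) cum 695
  y=25 (S, w=70) cum 765
⇒ y* = 17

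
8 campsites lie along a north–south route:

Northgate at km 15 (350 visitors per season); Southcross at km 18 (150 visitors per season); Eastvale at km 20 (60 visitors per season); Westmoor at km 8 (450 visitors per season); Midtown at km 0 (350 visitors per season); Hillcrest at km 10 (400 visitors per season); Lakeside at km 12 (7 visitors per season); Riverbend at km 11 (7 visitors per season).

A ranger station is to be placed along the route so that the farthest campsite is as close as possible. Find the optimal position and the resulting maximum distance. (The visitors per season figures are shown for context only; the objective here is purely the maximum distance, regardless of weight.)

location 10, max distance 10

The 1-center on a line is the midpoint of the two extreme points: leftmost at 0, rightmost at 20.
Optimal location = (0 + 20)/2 = 10; maximum distance = (20 − 0)/2 = 10.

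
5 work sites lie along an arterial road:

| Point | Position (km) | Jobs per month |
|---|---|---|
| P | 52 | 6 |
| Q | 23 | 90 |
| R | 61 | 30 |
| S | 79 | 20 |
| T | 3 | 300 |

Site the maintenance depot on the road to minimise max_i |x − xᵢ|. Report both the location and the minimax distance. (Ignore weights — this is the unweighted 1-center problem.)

The 1-center on a line is the midpoint of the two extreme points: leftmost at 3, rightmost at 79.
Optimal location = (3 + 79)/2 = 41; maximum distance = (79 − 3)/2 = 38.

location 41, max distance 38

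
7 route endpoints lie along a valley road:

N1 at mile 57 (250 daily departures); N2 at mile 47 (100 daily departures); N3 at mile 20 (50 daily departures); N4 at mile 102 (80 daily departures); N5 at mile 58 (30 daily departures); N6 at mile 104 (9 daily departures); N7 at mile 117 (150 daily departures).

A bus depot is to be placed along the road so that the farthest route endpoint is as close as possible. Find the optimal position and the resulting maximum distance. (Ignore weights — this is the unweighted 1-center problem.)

location 68.5, max distance 48.5

The 1-center on a line is the midpoint of the two extreme points: leftmost at 20, rightmost at 117.
Optimal location = (20 + 117)/2 = 68.5; maximum distance = (117 − 20)/2 = 48.5.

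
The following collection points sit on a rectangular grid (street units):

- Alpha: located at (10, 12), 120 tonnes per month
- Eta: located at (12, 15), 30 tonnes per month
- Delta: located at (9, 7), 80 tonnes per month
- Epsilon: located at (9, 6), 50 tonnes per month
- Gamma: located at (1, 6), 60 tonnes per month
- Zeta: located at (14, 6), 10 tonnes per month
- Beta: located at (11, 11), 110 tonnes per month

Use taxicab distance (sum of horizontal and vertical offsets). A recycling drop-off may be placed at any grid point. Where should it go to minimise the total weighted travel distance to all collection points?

(10, 11)

Manhattan distance separates: Σwᵢ(|x−xᵢ|+|y−yᵢ|) = Σwᵢ|x−xᵢ| + Σwᵢ|y−yᵢ|, so x and y are optimised independently as 1-D weighted medians.
Total weight W = 460; half = 230.
x-coordinate, sorted with cumulative weight:
  x=1 (Gamma, w=60) cum 60
  x=9 (Delta, w=80) cum 140
  x=9 (Epsilon, w=50) cum 190
  x=10 (Alpha, w=120) cum 310  ← median
  x=11 (Beta, w=110) cum 420
  x=12 (Eta, w=30) cum 450
  x=14 (Zeta, w=10) cum 460
⇒ x* = 10
y-coordinate, sorted with cumulative weight:
  y=6 (Epsilon, w=50) cum 50
  y=6 (Gamma, w=60) cum 110
  y=6 (Zeta, w=10) cum 120
  y=7 (Delta, w=80) cum 200
  y=11 (Beta, w=110) cum 310  ← median
  y=12 (Alpha, w=120) cum 430
  y=15 (Eta, w=30) cum 460
⇒ y* = 11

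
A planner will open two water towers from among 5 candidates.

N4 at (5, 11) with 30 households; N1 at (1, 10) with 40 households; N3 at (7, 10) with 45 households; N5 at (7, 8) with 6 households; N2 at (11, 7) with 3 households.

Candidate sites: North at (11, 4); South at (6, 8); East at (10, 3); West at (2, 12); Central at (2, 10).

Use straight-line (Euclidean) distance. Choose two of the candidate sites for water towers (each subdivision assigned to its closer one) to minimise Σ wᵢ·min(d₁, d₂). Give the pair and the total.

Evaluate every pair (each demand assigned to the nearer of the two):
  {South, Central}: total = 256.8
  {South, West}: total = 306.2
  {North, Central}: total = 401.2
  {East, Central}: total = 404.5
  {West, Central}: total = 420.6
  {North, South}: total = 425.9
  {South, East}: total = 429.3
  {North, West}: total = 469.6
  {East, West}: total = 474.0
  {North, East}: total = 1100.1
Best pair: {South, Central} with total 256.8.

{South, Central}, total 256.8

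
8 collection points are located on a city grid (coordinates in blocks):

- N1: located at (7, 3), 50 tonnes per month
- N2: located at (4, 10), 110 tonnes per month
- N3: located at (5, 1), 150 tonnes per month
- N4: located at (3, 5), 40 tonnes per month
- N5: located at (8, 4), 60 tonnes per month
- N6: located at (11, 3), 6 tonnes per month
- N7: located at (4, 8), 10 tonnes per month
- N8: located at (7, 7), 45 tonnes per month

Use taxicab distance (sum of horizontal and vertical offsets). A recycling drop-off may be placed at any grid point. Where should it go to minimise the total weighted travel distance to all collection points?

(5, 4)

Manhattan distance separates: Σwᵢ(|x−xᵢ|+|y−yᵢ|) = Σwᵢ|x−xᵢ| + Σwᵢ|y−yᵢ|, so x and y are optimised independently as 1-D weighted medians.
Total weight W = 471; half = 235.5.
x-coordinate, sorted with cumulative weight:
  x=3 (N4, w=40) cum 40
  x=4 (N2, w=110) cum 150
  x=4 (N7, w=10) cum 160
  x=5 (N3, w=150) cum 310  ← median
  x=7 (N1, w=50) cum 360
  x=7 (N8, w=45) cum 405
  x=8 (N5, w=60) cum 465
  x=11 (N6, w=6) cum 471
⇒ x* = 5
y-coordinate, sorted with cumulative weight:
  y=1 (N3, w=150) cum 150
  y=3 (N1, w=50) cum 200
  y=3 (N6, w=6) cum 206
  y=4 (N5, w=60) cum 266  ← median
  y=5 (N4, w=40) cum 306
  y=7 (N8, w=45) cum 351
  y=8 (N7, w=10) cum 361
  y=10 (N2, w=110) cum 471
⇒ y* = 4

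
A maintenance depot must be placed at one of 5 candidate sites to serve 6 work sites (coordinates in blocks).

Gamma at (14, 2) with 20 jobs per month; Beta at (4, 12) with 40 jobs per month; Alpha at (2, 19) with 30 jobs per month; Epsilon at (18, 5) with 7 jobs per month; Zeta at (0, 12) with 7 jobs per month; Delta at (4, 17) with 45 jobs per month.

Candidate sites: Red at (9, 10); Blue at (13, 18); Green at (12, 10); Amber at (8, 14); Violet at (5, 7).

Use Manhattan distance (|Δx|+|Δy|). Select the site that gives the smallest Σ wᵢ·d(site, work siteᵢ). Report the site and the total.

Total weighted distance at each candidate:
  Red (9, 10): total = 1735
  Blue (13, 18): total = 2009
  Green (12, 10): total = 2020
  Amber (8, 14): total = 1448
  Violet (5, 7): total = 1640
Minimum is at Amber with total 1448 blocks.

Amber, total 1448 blocks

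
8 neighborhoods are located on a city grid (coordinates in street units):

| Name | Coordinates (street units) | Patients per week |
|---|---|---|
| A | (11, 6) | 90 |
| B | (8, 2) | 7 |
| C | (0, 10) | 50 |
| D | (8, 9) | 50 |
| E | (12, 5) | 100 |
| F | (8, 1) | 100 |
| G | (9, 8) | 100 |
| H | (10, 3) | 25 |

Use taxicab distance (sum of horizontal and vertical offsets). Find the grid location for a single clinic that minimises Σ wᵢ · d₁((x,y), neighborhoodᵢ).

Manhattan distance separates: Σwᵢ(|x−xᵢ|+|y−yᵢ|) = Σwᵢ|x−xᵢ| + Σwᵢ|y−yᵢ|, so x and y are optimised independently as 1-D weighted medians.
Total weight W = 522; half = 261.
x-coordinate, sorted with cumulative weight:
  x=0 (C, w=50) cum 50
  x=8 (B, w=7) cum 57
  x=8 (D, w=50) cum 107
  x=8 (F, w=100) cum 207
  x=9 (G, w=100) cum 307  ← median
  x=10 (H, w=25) cum 332
  x=11 (A, w=90) cum 422
  x=12 (E, w=100) cum 522
⇒ x* = 9
y-coordinate, sorted with cumulative weight:
  y=1 (F, w=100) cum 100
  y=2 (B, w=7) cum 107
  y=3 (H, w=25) cum 132
  y=5 (E, w=100) cum 232
  y=6 (A, w=90) cum 322  ← median
  y=8 (G, w=100) cum 422
  y=9 (D, w=50) cum 472
  y=10 (C, w=50) cum 522
⇒ y* = 6

(9, 6)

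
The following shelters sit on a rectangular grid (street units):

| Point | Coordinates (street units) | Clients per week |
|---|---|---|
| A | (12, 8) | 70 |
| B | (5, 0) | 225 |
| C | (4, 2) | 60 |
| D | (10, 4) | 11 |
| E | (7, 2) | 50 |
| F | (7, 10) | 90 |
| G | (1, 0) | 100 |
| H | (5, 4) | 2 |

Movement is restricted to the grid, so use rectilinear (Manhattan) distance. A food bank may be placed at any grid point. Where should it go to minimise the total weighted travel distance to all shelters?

Manhattan distance separates: Σwᵢ(|x−xᵢ|+|y−yᵢ|) = Σwᵢ|x−xᵢ| + Σwᵢ|y−yᵢ|, so x and y are optimised independently as 1-D weighted medians.
Total weight W = 608; half = 304.
x-coordinate, sorted with cumulative weight:
  x=1 (G, w=100) cum 100
  x=4 (C, w=60) cum 160
  x=5 (B, w=225) cum 385  ← median
  x=5 (H, w=2) cum 387
  x=7 (E, w=50) cum 437
  x=7 (F, w=90) cum 527
  x=10 (D, w=11) cum 538
  x=12 (A, w=70) cum 608
⇒ x* = 5
y-coordinate, sorted with cumulative weight:
  y=0 (B, w=225) cum 225
  y=0 (G, w=100) cum 325  ← median
  y=2 (C, w=60) cum 385
  y=2 (E, w=50) cum 435
  y=4 (D, w=11) cum 446
  y=4 (H, w=2) cum 448
  y=8 (A, w=70) cum 518
  y=10 (F, w=90) cum 608
⇒ y* = 0

(5, 0)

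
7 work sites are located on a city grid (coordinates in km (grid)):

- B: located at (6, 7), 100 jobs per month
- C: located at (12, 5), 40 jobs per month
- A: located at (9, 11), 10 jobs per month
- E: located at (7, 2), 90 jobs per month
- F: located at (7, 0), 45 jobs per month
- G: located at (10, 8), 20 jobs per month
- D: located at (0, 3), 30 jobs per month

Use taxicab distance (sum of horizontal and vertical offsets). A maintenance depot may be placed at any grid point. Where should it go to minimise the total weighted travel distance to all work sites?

(7, 5)

Manhattan distance separates: Σwᵢ(|x−xᵢ|+|y−yᵢ|) = Σwᵢ|x−xᵢ| + Σwᵢ|y−yᵢ|, so x and y are optimised independently as 1-D weighted medians.
Total weight W = 335; half = 167.5.
x-coordinate, sorted with cumulative weight:
  x=0 (D, w=30) cum 30
  x=6 (B, w=100) cum 130
  x=7 (E, w=90) cum 220  ← median
  x=7 (F, w=45) cum 265
  x=9 (A, w=10) cum 275
  x=10 (G, w=20) cum 295
  x=12 (C, w=40) cum 335
⇒ x* = 7
y-coordinate, sorted with cumulative weight:
  y=0 (F, w=45) cum 45
  y=2 (E, w=90) cum 135
  y=3 (D, w=30) cum 165
  y=5 (C, w=40) cum 205  ← median
  y=7 (B, w=100) cum 305
  y=8 (G, w=20) cum 325
  y=11 (A, w=10) cum 335
⇒ y* = 5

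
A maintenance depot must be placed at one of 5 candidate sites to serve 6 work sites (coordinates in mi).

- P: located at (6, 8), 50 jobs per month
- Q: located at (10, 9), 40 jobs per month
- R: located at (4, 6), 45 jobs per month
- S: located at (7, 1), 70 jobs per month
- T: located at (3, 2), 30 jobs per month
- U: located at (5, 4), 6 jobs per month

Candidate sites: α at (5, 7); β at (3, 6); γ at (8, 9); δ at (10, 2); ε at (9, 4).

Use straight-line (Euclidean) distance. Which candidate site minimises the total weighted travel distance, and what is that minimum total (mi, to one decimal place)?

α, total 972.0 mi

Total weighted distance at each candidate:
  α (5, 7): total = 972.0
  β (3, 6): total = 1115.1
  γ (8, 9): total = 1274.2
  δ (10, 2): total = 1428.7
  ε (9, 4): total = 1162.4
Minimum is at α with total 972.0 mi.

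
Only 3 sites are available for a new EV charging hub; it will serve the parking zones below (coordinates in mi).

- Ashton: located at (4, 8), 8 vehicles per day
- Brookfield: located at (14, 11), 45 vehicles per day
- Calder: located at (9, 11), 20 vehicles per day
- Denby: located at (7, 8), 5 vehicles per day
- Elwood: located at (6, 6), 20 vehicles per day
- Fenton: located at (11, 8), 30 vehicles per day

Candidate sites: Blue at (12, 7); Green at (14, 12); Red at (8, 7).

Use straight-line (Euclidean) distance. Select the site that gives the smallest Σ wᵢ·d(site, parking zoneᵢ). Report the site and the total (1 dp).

Blue, total 555.3 mi

Total weighted distance at each candidate:
  Blue (12, 7): total = 555.3
  Green (14, 12): total = 623.5
  Red (8, 7): total = 586.6
Minimum is at Blue with total 555.3 mi.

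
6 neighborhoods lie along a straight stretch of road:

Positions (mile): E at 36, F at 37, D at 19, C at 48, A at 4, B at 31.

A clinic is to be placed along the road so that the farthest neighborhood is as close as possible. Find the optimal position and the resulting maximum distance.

The 1-center on a line is the midpoint of the two extreme points: leftmost at 4, rightmost at 48.
Optimal location = (4 + 48)/2 = 26; maximum distance = (48 − 4)/2 = 22.

location 26, max distance 22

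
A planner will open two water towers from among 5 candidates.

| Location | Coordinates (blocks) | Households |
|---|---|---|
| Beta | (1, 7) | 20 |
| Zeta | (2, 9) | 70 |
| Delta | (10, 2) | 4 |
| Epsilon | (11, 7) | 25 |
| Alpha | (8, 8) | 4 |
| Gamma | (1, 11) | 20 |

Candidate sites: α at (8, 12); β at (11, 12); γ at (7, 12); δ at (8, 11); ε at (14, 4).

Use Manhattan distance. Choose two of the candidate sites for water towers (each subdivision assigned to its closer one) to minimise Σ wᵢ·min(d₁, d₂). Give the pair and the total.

Evaluate every pair (each demand assigned to the nearer of the two):
  {β, δ}: total = 1101
  {δ, ε}: total = 1106
  {β, γ}: total = 1109
  {γ, ε}: total = 1114
  {α, δ}: total = 1151
  {γ, δ}: total = 1151
  {α, γ}: total = 1184
  {α, β}: total = 1215
  {α, ε}: total = 1220
  {β, ε}: total = 1537
Best pair: {β, δ} with total 1101.

{β, δ}, total 1101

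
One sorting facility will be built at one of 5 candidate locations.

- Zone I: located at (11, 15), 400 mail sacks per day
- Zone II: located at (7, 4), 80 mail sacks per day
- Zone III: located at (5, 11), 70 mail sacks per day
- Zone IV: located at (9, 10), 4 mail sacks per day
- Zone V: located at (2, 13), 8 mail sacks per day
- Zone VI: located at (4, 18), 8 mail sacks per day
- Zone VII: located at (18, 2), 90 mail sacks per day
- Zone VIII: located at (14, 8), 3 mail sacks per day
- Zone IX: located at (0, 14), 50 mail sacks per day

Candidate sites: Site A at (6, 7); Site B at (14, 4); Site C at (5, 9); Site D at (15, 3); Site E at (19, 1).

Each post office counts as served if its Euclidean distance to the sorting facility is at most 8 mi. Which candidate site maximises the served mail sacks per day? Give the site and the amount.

Coverage radius r = 8 mi; a point is covered iff (Δx)²+(Δy)² ≤ 8² = 64.
  Site A (6, 7): covers {Zone II, Zone III, Zone IV, Zone V} → 162
  Site B (14, 4): covers {Zone II, Zone IV, Zone VII, Zone VIII} → 177
  Site C (5, 9): covers {Zone II, Zone III, Zone IV, Zone V, Zone IX} → 212
  Site D (15, 3): covers {Zone VII, Zone VIII} → 93
  Site E (19, 1): covers {Zone VII} → 90
Maximum coverage at Site C: 212 mail sacks per day.

Site C, covering 212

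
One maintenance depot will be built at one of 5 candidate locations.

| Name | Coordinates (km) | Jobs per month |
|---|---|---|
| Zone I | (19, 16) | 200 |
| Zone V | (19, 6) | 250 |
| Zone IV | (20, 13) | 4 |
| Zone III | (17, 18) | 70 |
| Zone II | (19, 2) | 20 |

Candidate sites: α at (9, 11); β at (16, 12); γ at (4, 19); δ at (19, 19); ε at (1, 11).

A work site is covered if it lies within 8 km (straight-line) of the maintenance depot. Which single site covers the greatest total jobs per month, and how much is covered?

Coverage radius r = 8 km; a point is covered iff (Δx)²+(Δy)² ≤ 8² = 64.
  α (9, 11): covers {none} → 0
  β (16, 12): covers {Zone I, Zone V, Zone IV, Zone III} → 524
  γ (4, 19): covers {none} → 0
  δ (19, 19): covers {Zone I, Zone IV, Zone III} → 274
  ε (1, 11): covers {none} → 0
Maximum coverage at β: 524 jobs per month.

β, covering 524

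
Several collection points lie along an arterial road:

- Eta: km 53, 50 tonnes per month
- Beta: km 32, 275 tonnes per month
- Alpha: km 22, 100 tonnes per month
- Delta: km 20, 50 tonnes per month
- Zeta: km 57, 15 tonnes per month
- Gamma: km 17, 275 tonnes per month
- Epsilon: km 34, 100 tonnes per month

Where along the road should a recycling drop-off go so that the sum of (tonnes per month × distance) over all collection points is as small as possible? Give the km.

x = 32

For a sum of weighted absolute distances on a line, the optimum is the weighted median (not the mean). Total weight W = 865; half-weight = 432.5.
Sort by position and accumulate weight:
  km 17 (Gamma, w=275) → cum 275
  km 20 (Delta, w=50) → cum 325
  km 22 (Alpha, w=100) → cum 425
  km 32 (Beta, w=275) → cum 700  ≥ 432.5 → median here
  km 34 (Epsilon, w=100) → cum 800
  km 53 (Eta, w=50) → cum 850
  km 57 (Zeta, w=15) → cum 865
Optimal location: km 32.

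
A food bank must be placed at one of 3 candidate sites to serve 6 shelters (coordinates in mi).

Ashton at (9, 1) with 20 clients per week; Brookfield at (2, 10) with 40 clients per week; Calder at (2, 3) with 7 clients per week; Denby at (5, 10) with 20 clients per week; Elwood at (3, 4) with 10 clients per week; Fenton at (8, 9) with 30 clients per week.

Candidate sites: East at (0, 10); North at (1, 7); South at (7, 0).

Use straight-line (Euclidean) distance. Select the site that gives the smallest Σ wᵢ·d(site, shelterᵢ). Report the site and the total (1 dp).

Total weighted distance at each candidate:
  East (0, 10): total = 794.5
  North (1, 7): total = 709.8
  South (7, 0): total = 1064.9
Minimum is at North with total 709.8 mi.

North, total 709.8 mi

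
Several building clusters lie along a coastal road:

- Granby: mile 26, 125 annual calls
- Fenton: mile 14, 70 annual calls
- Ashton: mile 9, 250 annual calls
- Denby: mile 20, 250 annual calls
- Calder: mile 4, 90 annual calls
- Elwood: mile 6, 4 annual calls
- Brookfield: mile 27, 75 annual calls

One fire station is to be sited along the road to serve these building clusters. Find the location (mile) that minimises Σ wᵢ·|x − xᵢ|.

x = 20

For a sum of weighted absolute distances on a line, the optimum is the weighted median (not the mean). Total weight W = 864; half-weight = 432.
Sort by position and accumulate weight:
  mile 4 (Calder, w=90) → cum 90
  mile 6 (Elwood, w=4) → cum 94
  mile 9 (Ashton, w=250) → cum 344
  mile 14 (Fenton, w=70) → cum 414
  mile 20 (Denby, w=250) → cum 664  ≥ 432 → median here
  mile 26 (Granby, w=125) → cum 789
  mile 27 (Brookfield, w=75) → cum 864
Optimal location: mile 20.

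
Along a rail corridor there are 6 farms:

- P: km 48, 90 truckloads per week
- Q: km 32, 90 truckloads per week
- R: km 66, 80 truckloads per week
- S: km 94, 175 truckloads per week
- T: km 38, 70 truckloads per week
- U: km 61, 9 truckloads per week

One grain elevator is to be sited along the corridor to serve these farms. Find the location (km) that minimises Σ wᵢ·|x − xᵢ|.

x = 61

For a sum of weighted absolute distances on a line, the optimum is the weighted median (not the mean). Total weight W = 514; half-weight = 257.
Sort by position and accumulate weight:
  km 32 (Q, w=90) → cum 90
  km 38 (T, w=70) → cum 160
  km 48 (P, w=90) → cum 250
  km 61 (U, w=9) → cum 259  ≥ 257 → median here
  km 66 (R, w=80) → cum 339
  km 94 (S, w=175) → cum 514
Optimal location: km 61.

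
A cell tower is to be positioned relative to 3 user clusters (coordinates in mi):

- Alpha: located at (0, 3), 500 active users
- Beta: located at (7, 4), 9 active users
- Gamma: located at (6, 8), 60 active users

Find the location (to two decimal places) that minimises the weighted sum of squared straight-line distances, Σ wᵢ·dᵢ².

The minimiser of Σwᵢ‖p−pᵢ‖² is the weighted centroid p* = (Σwᵢpᵢ)/(Σwᵢ).
Σwᵢ = 569.
Σwᵢxᵢ = 500·0 + 9·7 + 60·6 = 423.
Σwᵢyᵢ = 500·3 + 9·4 + 60·8 = 2016.
x* = 423/569 = 0.74, y* = 2016/569 = 3.54.

(0.74, 3.54)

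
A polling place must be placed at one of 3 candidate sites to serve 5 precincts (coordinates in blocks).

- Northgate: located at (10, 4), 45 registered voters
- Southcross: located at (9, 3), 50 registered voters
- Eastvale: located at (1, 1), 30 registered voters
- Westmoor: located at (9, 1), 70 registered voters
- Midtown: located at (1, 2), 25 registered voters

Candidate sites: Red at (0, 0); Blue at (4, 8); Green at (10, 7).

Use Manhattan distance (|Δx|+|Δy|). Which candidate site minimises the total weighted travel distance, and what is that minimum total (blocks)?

Green, total 1675 blocks

Total weighted distance at each candidate:
  Red (0, 0): total = 2065
  Blue (4, 8): total = 2315
  Green (10, 7): total = 1675
Minimum is at Green with total 1675 blocks.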